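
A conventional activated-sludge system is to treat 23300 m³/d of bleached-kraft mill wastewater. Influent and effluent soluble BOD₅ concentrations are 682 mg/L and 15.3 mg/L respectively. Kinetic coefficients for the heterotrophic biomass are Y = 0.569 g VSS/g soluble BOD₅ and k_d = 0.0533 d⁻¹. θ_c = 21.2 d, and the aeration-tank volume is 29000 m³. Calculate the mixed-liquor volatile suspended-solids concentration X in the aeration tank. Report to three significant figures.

X = Y·Q·ΔS·θ_c / [V·(1 + k_d θ_c)] = 0.569 × 23300 × (682 − 15.3) × 21.2 / [29000 × (1 + 0.0533 × 21.2)] = 3034 mg/L.

X ≈ 3030 mg/L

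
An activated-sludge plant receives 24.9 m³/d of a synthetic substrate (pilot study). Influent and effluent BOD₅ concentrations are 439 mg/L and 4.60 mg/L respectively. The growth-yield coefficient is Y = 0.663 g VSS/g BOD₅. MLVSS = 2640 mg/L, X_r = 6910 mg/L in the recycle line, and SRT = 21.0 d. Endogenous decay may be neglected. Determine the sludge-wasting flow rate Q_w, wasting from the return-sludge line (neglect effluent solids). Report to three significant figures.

Q_w ≈ 1.04 m³/d

V·X = Y·Q·ΔS·θ_c gives V = 0.663 × 24.9 × (439 − 4.60) × 21.0 / 2640 = 57.05 m³.
Wasting from the return line (neglecting effluent solids): Q_w = V·X / (θ_c·X_r) = 57.05 × 2640 / (21.0 × 6910) = 1.038 m³/d.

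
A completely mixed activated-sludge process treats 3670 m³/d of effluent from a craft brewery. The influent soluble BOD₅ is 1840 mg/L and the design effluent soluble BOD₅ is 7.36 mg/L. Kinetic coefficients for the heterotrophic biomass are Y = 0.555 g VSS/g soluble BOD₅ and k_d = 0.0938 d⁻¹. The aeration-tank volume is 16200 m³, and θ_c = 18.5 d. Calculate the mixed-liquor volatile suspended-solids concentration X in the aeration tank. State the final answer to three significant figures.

From V·X·(1 + k_d·θ_c) = Y·Q·(S₀ − S)·θ_c: X = 0.555 × 3670 × (1840 − 7.36) × 18.5 / [16200 × (1 + 0.0938 × 18.5)] = 1558 mg/L.

X ≈ 1560 mg/L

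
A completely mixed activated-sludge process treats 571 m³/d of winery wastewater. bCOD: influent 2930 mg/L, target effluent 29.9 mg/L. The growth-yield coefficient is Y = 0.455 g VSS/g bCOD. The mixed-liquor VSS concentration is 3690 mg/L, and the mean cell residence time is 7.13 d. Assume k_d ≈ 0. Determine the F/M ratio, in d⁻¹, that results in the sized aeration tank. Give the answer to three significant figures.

With k_d = 0 the design equation reduces to V = Y Q (S₀−S) θ_c / X = 0.455 × 571 × (2930 − 29.9) × 7.13 / 3690 = 1456 m³.
F/M = applied load / biomass = Q·S₀/(V·X) = 571 × 2930 / (1456 × 3690) = 0.3114 d⁻¹.

F/M ≈ 0.311 d⁻¹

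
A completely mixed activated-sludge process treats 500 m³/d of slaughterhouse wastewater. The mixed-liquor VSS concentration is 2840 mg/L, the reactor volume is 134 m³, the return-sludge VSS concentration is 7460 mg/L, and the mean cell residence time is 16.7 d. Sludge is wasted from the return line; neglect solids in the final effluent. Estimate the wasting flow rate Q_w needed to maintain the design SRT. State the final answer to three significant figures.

Q_w ≈ 3.05 m³/d

Wasting from the return line (neglecting effluent solids): Q_w = V·X / (θ_c·X_r) = 134.0 × 2840 / (16.7 × 7460) = 3.055 m³/d.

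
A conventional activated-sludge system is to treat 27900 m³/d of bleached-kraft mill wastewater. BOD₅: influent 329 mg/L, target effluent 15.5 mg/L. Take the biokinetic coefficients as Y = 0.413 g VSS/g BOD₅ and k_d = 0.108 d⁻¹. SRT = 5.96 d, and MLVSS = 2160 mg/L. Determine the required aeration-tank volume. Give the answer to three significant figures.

V ≈ 6060 m³

From the SRT design equation V = Y Q (S₀−S) θ_c / [X (1 + k_d θ_c)] = 0.413 × 27900 × (329 − 15.5) × 5.96 / [2160 × (1 + 0.108 × 5.96)] = 2.15×10^7 / 3550 = 6064 m³.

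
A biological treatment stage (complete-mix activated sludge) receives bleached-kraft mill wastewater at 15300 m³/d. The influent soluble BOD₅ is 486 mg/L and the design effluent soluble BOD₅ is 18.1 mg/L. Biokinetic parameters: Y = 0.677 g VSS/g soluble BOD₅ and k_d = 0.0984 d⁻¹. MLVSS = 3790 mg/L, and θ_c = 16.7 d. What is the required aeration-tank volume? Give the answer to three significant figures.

V ≈ 8080 m³

Rearranging the biomass balance for a CMAS with decay, V = Y·Q·ΔS·θ_c / [X·(1+k_d θ_c)] = 0.677 × 15300 × (486 − 18.1) × 16.7 / [3790 × (1 + 0.0984 × 16.7)] = 8.09×10^7 / 10018 = 8079 m³.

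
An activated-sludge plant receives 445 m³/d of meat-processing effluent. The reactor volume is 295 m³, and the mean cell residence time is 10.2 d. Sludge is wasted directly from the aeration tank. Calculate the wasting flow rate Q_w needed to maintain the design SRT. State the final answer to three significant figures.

Q_w ≈ 28.9 m³/d

For wasting at MLVSS concentration, Q_w = V/θ_c = 295.0/10.2 = 28.92 m³/d.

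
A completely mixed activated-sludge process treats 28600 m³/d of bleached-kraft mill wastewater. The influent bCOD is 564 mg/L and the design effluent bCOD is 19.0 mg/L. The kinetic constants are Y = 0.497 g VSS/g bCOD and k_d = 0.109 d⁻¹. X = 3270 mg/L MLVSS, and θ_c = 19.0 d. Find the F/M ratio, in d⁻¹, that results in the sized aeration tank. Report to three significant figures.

Rearranging the biomass balance for a CMAS with decay, V = Y·Q·ΔS·θ_c / [X·(1+k_d θ_c)] = 0.497 × 28600 × (564 − 19.0) × 19.0 / [3270 × (1 + 0.109 × 19.0)] = 1.47×10^8 / 10042 = 14657 m³.
F/M = Q·S₀ / (V·X) = 28600 × 564 / (14657 × 3270) = 0.3366 g bCOD·(g VSS·d)⁻¹.

F/M ≈ 0.337 d⁻¹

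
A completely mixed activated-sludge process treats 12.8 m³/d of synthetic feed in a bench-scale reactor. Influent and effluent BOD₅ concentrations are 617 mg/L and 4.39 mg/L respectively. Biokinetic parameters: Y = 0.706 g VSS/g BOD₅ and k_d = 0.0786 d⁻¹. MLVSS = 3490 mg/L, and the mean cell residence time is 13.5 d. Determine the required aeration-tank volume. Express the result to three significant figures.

From the SRT design equation V = Y Q (S₀−S) θ_c / [X (1 + k_d θ_c)] = 0.706 × 12.8 × (617 − 4.39) × 13.5 / [3490 × (1 + 0.0786 × 13.5)] = 7.47×10^4 / 7193 = 10.39 m³.

V ≈ 10.4 m³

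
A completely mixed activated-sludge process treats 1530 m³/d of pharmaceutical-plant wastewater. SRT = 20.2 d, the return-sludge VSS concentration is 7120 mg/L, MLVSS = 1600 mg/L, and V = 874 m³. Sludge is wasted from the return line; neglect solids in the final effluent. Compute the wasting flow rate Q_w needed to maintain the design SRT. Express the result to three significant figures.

Q_w ≈ 9.72 m³/d

Q_w = (V·X)/(θ_c X_r) = 874.0 × 1600 / (20.2 × 7120) = 9.723 m³/d.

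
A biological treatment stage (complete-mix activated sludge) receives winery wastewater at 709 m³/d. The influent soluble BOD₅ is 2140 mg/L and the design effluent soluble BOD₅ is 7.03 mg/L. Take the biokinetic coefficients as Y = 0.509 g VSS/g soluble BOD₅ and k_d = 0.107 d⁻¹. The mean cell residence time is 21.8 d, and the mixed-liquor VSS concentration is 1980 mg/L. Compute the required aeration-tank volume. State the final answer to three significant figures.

Rearranging the biomass balance for a CMAS with decay, V = Y·Q·ΔS·θ_c / [X·(1+k_d θ_c)] = 0.509 × 709 × (2140 − 7.03) × 21.8 / [1980 × (1 + 0.107 × 21.8)] = 1.68×10^7 / 6599 = 2543 m³.

V ≈ 2540 m³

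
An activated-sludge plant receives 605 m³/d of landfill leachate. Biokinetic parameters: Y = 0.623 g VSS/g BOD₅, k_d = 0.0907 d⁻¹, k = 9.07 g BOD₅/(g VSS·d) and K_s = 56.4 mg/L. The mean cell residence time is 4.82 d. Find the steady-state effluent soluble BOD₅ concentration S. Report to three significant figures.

S ≈ 3.14 mg/L

From the Monod/SRT balance for a CMAS, S = K_s·(1+k_d θ_c)/[θ_c·(Y k − k_d) − 1] = 56.4 × (1 + 0.0907 × 4.82) / [4.82 × (0.623 × 9.07 − 0.0907) − 1] = 81.06 / 25.80 = 3.142 mg/L.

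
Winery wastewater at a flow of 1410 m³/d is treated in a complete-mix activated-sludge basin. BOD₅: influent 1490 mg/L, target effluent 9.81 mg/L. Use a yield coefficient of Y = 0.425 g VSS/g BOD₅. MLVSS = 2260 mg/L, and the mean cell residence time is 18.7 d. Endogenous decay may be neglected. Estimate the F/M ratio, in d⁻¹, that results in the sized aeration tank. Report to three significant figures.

F/M ≈ 0.127 d⁻¹

With k_d = 0 the design equation reduces to V = Y Q (S₀−S) θ_c / X = 0.425 × 1410 × (1490 − 9.81) × 18.7 / 2260 = 7339 m³.
F/M = Q·S₀ / (V·X) = 1410 × 1490 / (7339 × 2260) = 0.1267 g BOD₅·(g VSS·d)⁻¹.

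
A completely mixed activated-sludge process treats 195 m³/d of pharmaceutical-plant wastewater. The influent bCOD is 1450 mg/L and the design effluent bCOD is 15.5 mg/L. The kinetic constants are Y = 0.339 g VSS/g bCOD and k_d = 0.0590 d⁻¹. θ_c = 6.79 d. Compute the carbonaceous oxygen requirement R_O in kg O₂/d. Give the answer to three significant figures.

Correct the yield for decay: Y_obs = Y/(1 + k_d θ_c) = 0.339 / (1 + 0.0590 × 6.79) = 0.339 / 1.401 = 0.2420.
Substrate removed = Q·(S₀ − S) = 195 m³/d × (1450 − 15.5) g/m³ = 2.8×10^5 g/d = 279.7 kg/d.
P_X = Y_obs·Q·(S₀ − S) = 0.2420 × 279.7 = 67.70 kg VSS/d.
R_O = Q·ΔS − 1.42 P_X = 279.7 − 96.14 = 183.6 kg O₂/d.

R_O ≈ 184 kg O₂/d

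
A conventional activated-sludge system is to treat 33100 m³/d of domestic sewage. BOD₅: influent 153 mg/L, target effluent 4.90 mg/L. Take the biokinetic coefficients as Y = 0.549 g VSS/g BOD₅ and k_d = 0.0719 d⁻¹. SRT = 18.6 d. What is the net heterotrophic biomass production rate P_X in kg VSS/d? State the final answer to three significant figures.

Y_obs = Y / (1 + k_d θ_c) = 0.549 / (1 + 0.0719 × 18.6) = 0.549 / 2.337 = 0.2349.
Substrate removed = Q·(S₀ − S) = 33100 m³/d × (153 − 4.90) g/m³ = 4.9×10^6 g/d = 4902 kg/d.
P_X = Y_obs · Q(S₀ − S) = 0.2349 × 4902 = 1151 kg VSS/d.

P_X ≈ 1150 kg VSS/d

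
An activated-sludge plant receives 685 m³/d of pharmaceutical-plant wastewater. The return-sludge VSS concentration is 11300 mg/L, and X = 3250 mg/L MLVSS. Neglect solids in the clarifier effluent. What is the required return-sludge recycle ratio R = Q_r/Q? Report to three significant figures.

R ≈ 0.404

R = Q_r/Q = X/(X_r − X) = 3250 / (11300 − 3250) = 0.4037.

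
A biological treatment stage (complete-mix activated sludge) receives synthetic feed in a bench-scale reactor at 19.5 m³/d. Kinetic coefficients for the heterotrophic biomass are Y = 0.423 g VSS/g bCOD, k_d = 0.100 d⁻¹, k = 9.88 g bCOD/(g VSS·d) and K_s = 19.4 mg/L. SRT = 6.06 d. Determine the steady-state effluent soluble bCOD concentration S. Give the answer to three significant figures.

Effluent substrate depends only on kinetics and SRT: S = K_s(1 + k_d θ_c) / [θ_c(Yk − k_d) − 1] = 19.4 × (1 + 0.100 × 6.06) / [6.06 × (0.423 × 9.88 − 0.100) − 1] = 31.16 / 23.72 = 1.313 mg/L.

S ≈ 1.31 mg/L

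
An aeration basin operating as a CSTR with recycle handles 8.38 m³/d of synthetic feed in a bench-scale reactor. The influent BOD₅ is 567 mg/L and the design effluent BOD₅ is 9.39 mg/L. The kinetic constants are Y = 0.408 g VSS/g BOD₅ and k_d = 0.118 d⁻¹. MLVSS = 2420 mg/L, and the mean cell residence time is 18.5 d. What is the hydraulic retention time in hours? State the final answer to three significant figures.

τ ≈ 13.1 h

Steady-state biomass mass balance: V·X·(1 + k_d·θ_c) = Y·Q·(S₀ − S)·θ_c, so V = 0.408 × 8.38 × (567 − 9.39) × 18.5 / [2420 × (1 + 0.118 × 18.5)] = 3.53×10^4 / 7703 = 4.579 m³.
HRT = V/Q = 4.579 m³ / 8.38 m³·d⁻¹ = 0.5464 d × 24 = 13.11 h.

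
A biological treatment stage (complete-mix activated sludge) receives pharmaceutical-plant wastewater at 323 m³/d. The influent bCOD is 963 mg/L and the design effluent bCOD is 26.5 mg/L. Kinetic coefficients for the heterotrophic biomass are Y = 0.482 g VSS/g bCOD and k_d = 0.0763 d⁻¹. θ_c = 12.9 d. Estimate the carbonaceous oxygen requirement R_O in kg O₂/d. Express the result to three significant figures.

R_O ≈ 198 kg O₂/d

Y_obs = Y / (1 + k_d θ_c) = 0.482 / (1 + 0.0763 × 12.9) = 0.482 / 1.984 = 0.2429.
ΔS = 963 − 26.5 = 936.5 mg/L, so the substrate removal rate is 323 × 936.5/1000 = 302.5 kg bCOD/d.
Net sludge production P_X = 0.2429 × 302.5 = 73.48 kg VSS/d.
Carbonaceous O₂ demand = substrate oxidised − cell-mass equivalent = 302.5 − 1.42 × 73.48 = 198.2 kg O₂/d.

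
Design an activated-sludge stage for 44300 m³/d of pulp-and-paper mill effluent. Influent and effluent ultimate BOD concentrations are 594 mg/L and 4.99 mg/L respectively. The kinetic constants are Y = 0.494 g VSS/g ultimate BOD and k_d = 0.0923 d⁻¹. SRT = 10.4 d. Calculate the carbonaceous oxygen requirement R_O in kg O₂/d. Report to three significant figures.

R_O ≈ 16800 kg O₂/d

Correct the yield for decay: Y_obs = Y/(1 + k_d θ_c) = 0.494 / (1 + 0.0923 × 10.4) = 0.494 / 1.960 = 0.2521.
ΔS = 594 − 4.99 = 589.0 mg/L, so the substrate removal rate is 44300 × 589.0/1000 = 26093 kg ultimate BOD/d.
Net sludge production P_X = 0.2521 × 26093 = 6577 kg VSS/d.
R_O = Q·ΔS − 1.42 P_X = 26093 − 9339 = 16754 kg O₂/d.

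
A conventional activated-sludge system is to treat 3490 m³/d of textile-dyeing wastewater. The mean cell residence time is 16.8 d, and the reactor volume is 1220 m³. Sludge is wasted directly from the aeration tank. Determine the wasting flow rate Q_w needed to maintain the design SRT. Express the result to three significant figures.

Q_w ≈ 72.6 m³/d

Wasting from the aeration tank: Q_w = V / θ_c = 1220 / 16.8 = 72.62 m³/d.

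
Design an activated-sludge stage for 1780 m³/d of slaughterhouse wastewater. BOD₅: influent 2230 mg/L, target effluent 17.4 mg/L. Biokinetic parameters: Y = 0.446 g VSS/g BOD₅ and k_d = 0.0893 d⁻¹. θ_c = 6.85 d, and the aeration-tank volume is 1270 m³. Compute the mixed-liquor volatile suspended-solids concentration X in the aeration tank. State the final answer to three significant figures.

From V·X·(1 + k_d·θ_c) = Y·Q·(S₀ − S)·θ_c: X = 0.446 × 1780 × (2230 − 17.4) × 6.85 / [1270 × (1 + 0.0893 × 6.85)] = 5878 mg/L.

X ≈ 5880 mg/L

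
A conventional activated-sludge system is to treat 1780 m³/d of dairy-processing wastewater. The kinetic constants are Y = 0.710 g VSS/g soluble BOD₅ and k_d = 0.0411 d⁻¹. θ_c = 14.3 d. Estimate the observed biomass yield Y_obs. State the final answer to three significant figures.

Y_obs ≈ 0.447 g VSS/g soluble BOD₅

Observed yield with endogenous decay: Y_obs = Y / (1 + k_d·θ_c) = 0.710 / (1 + 0.0411 × 14.3) = 0.710 / 1.588 = 0.4472 g VSS/g soluble BOD₅.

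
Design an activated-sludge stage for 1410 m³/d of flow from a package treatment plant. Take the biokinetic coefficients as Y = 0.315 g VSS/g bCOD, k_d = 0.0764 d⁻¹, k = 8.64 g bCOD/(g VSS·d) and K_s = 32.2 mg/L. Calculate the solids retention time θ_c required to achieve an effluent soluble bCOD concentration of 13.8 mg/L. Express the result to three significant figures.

From 1/θ_c = Y·k·S/(K_s + S) − k_d: Y·k·S/(K_s+S) = 0.315 × 8.64 × 13.8 / (32.2 + 13.8) = 0.8165 d⁻¹.
1/θ_c = 0.8165 − 0.0764 = 0.7401 d⁻¹, so θ_c = 1.351 d.

θ_c ≈ 1.35 d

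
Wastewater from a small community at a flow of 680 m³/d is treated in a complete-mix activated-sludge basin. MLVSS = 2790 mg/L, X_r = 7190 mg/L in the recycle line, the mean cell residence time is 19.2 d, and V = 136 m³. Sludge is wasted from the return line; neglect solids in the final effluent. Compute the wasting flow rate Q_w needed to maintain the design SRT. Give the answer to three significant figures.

Q_w ≈ 2.75 m³/d

θ_c = V·X/(Q_w·X_r) when wasting from the recycle, so Q_w = V·X/(θ_c·X_r) = 136.0 × 2790 / (19.2 × 7190) = 2.749 m³/d.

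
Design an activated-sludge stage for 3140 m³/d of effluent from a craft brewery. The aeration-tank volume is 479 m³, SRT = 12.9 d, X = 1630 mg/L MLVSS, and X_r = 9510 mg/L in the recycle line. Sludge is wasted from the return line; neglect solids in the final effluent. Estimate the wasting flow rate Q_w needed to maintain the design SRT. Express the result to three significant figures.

Q_w = (V·X)/(θ_c X_r) = 479.0 × 1630 / (12.9 × 9510) = 6.364 m³/d.

Q_w ≈ 6.36 m³/d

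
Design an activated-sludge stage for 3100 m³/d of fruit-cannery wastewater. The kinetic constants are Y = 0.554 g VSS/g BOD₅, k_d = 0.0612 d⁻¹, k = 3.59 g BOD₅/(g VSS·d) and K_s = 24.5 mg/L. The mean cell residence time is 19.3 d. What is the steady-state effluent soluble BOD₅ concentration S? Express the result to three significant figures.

For a completely mixed reactor with recycle the Lawrence–McCarty relation gives S = K_s·(1 + k_d·θ_c) / [θ_c·(Y·k − k_d) − 1] = 24.5 × (1 + 0.0612 × 19.3) / [19.3 × (0.554 × 3.59 − 0.0612) − 1] = 53.44 / 36.20 = 1.476 mg/L.

S ≈ 1.48 mg/L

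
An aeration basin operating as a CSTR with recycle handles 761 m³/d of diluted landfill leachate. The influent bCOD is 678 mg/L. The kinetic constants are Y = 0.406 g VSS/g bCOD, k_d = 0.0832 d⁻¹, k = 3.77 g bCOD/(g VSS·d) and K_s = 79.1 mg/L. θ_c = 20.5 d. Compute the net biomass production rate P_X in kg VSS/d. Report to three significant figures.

From the Monod/SRT balance for a CMAS, S = K_s·(1+k_d θ_c)/[θ_c·(Y k − k_d) − 1] = 79.1 × (1 + 0.0832 × 20.5) / [20.5 × (0.406 × 3.77 − 0.0832) − 1] = 214.0 / 28.67 = 7.464 mg/L.
Observed yield with endogenous decay: Y_obs = Y / (1 + k_d·θ_c) = 0.406 / (1 + 0.0832 × 20.5) = 0.406 / 2.706 = 0.1501 g VSS/g bCOD.
Substrate removed = Q·(S₀ − S) = 761 m³/d × (678 − 7.46) g/m³ = 5.1×10^5 g/d = 510.3 kg/d.
So the net sludge growth is P_X = 0.1501 × 510.3 = 76.57 kg VSS/d.

P_X ≈ 76.6 kg VSS/d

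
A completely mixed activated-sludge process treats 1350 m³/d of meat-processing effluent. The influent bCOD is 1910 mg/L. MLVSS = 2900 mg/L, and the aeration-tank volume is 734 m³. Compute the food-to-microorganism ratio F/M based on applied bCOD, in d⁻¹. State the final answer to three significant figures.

F/M ≈ 1.21 d⁻¹

F/M = applied load / biomass = Q·S₀/(V·X) = 1350 × 1910 / (734.0 × 2900) = 1.211 d⁻¹.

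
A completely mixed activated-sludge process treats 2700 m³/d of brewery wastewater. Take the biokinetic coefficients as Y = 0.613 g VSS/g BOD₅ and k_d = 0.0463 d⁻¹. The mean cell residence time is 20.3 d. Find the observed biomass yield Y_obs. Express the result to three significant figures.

Y_obs ≈ 0.316 g VSS/g BOD₅

The observed yield is Y_obs = Y/(1 + k_d·θ_c) = 0.613 / (1 + 0.0463 × 20.3) = 0.613 / 1.940 = 0.3160 g VSS per g BOD₅ removed.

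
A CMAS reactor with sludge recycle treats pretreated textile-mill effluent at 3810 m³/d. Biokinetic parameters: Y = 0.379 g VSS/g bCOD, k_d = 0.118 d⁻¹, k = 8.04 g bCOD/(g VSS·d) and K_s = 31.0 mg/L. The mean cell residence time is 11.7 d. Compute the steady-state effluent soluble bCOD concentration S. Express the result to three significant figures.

For a completely mixed reactor with recycle the Lawrence–McCarty relation gives S = K_s·(1 + k_d·θ_c) / [θ_c·(Y·k − k_d) − 1] = 31.0 × (1 + 0.118 × 11.7) / [11.7 × (0.379 × 8.04 − 0.118) − 1] = 73.80 / 33.27 = 2.218 mg/L.

S ≈ 2.22 mg/L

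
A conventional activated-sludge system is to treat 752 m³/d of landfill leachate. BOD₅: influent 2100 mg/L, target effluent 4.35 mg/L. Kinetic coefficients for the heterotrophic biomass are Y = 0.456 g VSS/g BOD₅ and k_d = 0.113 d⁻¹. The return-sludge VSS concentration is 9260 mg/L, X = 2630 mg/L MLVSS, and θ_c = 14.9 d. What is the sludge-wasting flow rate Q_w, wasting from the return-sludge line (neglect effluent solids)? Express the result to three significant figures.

Q_w ≈ 28.9 m³/d

Steady-state biomass mass balance: V·X·(1 + k_d·θ_c) = Y·Q·(S₀ − S)·θ_c, so V = 0.456 × 752 × (2100 − 4.35) × 14.9 / [2630 × (1 + 0.113 × 14.9)] = 1.07×10^7 / 7058 = 1517 m³.
θ_c = V·X/(Q_w·X_r) when wasting from the recycle, so Q_w = V·X/(θ_c·X_r) = 1517 × 2630 / (14.9 × 9260) = 28.92 m³/d.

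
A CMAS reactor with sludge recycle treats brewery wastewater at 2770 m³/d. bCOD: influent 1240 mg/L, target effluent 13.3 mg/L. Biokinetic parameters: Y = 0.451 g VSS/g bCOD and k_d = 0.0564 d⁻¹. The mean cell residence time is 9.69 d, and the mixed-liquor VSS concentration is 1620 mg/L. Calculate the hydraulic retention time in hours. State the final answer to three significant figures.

τ ≈ 51.4 h

From the SRT design equation V = Y Q (S₀−S) θ_c / [X (1 + k_d θ_c)] = 0.451 × 2770 × (1240 − 13.3) × 9.69 / [1620 × (1 + 0.0564 × 9.69)] = 1.48×10^7 / 2505 = 5927 m³.
HRT = V/Q = 5927 m³ / 2770 m³·d⁻¹ = 2.140 d × 24 = 51.35 h.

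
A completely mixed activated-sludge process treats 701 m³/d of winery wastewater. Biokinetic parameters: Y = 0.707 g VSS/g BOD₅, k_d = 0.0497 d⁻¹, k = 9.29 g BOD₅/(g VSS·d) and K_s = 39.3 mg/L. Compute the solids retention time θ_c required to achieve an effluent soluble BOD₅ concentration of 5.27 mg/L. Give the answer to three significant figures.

θ_c ≈ 1.38 d

Specific growth rate at S = 5.27 mg/L: μ = YkS/(K_s+S) = 0.707·9.29·5.27/(39.3+5.27) = 0.7766 d⁻¹.
θ_c = 1/(μ − k_d) = 1/(0.7766 − 0.0497) = 1/0.7269 = 1.376 d.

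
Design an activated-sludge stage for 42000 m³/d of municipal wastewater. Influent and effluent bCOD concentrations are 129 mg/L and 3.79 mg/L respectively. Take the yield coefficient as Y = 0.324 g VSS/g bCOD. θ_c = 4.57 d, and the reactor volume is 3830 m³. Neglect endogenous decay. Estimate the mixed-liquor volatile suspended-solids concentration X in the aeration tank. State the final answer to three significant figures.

X ≈ 2030 mg/L

From V·X = Y·Q·(S₀ − S)·θ_c (decay neglected): X = 0.324 × 42000 × (129 − 3.79) × 4.57 / 3830 = 2033 mg/L.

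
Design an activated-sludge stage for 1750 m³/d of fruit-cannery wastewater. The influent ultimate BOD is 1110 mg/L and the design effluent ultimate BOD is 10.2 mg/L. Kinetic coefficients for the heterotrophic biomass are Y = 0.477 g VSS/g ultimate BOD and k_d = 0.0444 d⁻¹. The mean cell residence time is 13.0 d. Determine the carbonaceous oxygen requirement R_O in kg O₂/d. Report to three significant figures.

The observed yield is Y_obs = Y/(1 + k_d·θ_c) = 0.477 / (1 + 0.0444 × 13.0) = 0.477 / 1.577 = 0.3024 g VSS per g ultimate BOD removed.
ΔS = 1110 − 10.2 = 1100 mg/L, so the substrate removal rate is 1750 × 1100/1000 = 1925 kg ultimate BOD/d.
Biomass synthesised: P_X = Y_obs × 1925 = 582.1 kg VSS/d.
R_O = Q·(S₀ − S) − 1.42·P_X = 1925 − 1.42 × 582.1 = 1098 kg O₂/d.

R_O ≈ 1100 kg O₂/d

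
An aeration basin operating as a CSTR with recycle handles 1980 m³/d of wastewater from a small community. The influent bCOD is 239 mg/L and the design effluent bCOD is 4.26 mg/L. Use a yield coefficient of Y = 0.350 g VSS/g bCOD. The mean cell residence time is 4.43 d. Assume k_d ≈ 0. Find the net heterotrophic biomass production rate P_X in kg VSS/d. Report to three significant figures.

P_X ≈ 163 kg VSS/d

With endogenous decay neglected, the observed yield equals the true yield: Y_obs = Y = 0.350 g VSS/g bCOD.
ΔS = 239 − 4.26 = 234.7 mg/L, so the substrate removal rate is 1980 × 234.7/1000 = 464.8 kg bCOD/d.
Net biomass production P_X = Y_obs × Q·(S₀ − S) = 0.3500 × 464.8 = 162.7 kg VSS/d.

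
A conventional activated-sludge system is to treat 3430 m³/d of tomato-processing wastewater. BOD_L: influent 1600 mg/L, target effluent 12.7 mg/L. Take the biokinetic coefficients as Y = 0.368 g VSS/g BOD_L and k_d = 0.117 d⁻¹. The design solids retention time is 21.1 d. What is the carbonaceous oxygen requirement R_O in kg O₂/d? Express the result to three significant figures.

R_O ≈ 4620 kg O₂/d

Correct the yield for decay: Y_obs = Y/(1 + k_d θ_c) = 0.368 / (1 + 0.117 × 21.1) = 0.368 / 3.469 = 0.1061.
Substrate removed = Q·(S₀ − S) = 3430 m³/d × (1600 − 12.7) g/m³ = 5.44×10^6 g/d = 5444 kg/d.
Net sludge production P_X = 0.1061 × 5444 = 577.6 kg VSS/d.
R_O = Q·ΔS − 1.42 P_X = 5444 − 820.2 = 4624 kg O₂/d.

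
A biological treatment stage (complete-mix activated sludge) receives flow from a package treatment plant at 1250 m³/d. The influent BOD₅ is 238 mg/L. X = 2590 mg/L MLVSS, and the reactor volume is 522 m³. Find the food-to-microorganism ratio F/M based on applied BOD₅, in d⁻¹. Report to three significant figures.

Food-to-microorganism ratio F/M = Q S₀ / (V X) = 1250 × 238 / (522.0 × 2590) = 0.2200 d⁻¹.

F/M ≈ 0.220 d⁻¹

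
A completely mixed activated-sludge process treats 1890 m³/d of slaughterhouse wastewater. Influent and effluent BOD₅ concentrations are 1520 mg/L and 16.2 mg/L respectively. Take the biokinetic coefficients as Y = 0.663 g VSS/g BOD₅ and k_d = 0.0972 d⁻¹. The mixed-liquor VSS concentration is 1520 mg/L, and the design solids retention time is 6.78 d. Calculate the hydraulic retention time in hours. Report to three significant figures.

τ ≈ 64.3 h

From the SRT design equation V = Y Q (S₀−S) θ_c / [X (1 + k_d θ_c)] = 0.663 × 1890 × (1520 − 16.2) × 6.78 / [1520 × (1 + 0.0972 × 6.78)] = 1.28×10^7 / 2522 = 5066 m³.
Hydraulic retention time τ = V/Q = 5066 / 1890 = 2.681 d = 64.34 h.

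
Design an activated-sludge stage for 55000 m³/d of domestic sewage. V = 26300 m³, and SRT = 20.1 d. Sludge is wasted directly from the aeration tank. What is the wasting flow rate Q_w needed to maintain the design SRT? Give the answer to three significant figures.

Q_w ≈ 1310 m³/d

With mixed-liquor wasting, θ_c = V/Q_w, so Q_w = V/θ_c = 26300/20.1 = 1308 m³/d.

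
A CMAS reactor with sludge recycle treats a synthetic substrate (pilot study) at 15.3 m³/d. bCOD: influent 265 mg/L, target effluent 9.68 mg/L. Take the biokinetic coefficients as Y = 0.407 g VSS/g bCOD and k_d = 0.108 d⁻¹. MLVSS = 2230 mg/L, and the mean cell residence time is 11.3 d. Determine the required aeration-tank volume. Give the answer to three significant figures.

V ≈ 3.63 m³

Steady-state biomass mass balance: V·X·(1 + k_d·θ_c) = Y·Q·(S₀ − S)·θ_c, so V = 0.407 × 15.3 × (265 − 9.68) × 11.3 / [2230 × (1 + 0.108 × 11.3)] = 1.8×10^4 / 4951 = 3.628 m³.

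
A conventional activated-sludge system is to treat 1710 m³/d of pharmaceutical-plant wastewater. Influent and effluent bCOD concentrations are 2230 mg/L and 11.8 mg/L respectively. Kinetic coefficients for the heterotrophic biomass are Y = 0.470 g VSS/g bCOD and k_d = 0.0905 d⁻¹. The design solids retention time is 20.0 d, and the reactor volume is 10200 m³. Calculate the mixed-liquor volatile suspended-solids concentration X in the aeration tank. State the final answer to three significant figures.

X ≈ 1240 mg/L

From V·X·(1 + k_d·θ_c) = Y·Q·(S₀ − S)·θ_c: X = 0.470 × 1710 × (2230 − 11.8) × 20.0 / [10200 × (1 + 0.0905 × 20.0)] = 1244 mg/L.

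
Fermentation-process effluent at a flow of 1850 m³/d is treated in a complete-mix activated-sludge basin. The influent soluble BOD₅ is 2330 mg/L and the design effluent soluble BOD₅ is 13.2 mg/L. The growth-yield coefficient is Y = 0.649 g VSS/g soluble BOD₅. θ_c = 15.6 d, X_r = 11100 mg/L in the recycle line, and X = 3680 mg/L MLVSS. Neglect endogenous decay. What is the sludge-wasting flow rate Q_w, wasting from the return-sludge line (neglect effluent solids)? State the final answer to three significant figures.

Q_w ≈ 251 m³/d

Biomass mass balance (decay neglected): V·X = Y·Q·(S₀ − S)·θ_c, so V = 0.649 × 1850 × (2330 − 13.2) × 15.6 / 3680 = 11792 m³.
Q_w = (V·X)/(θ_c X_r) = 11792 × 3680 / (15.6 × 11100) = 250.6 m³/d.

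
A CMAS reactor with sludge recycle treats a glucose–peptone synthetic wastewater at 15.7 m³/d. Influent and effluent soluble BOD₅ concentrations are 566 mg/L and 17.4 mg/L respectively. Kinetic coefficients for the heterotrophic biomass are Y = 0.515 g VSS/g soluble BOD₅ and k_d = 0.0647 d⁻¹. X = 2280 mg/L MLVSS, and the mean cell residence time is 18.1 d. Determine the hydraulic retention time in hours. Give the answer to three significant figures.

τ ≈ 24.8 h

Rearranging the biomass balance for a CMAS with decay, V = Y·Q·ΔS·θ_c / [X·(1+k_d θ_c)] = 0.515 × 15.7 × (566 − 17.4) × 18.1 / [2280 × (1 + 0.0647 × 18.1)] = 8.03×10^4 / 4950 = 16.22 m³.
Hydraulic retention time τ = V/Q = 16.22 / 15.7 = 1.033 d = 24.79 h.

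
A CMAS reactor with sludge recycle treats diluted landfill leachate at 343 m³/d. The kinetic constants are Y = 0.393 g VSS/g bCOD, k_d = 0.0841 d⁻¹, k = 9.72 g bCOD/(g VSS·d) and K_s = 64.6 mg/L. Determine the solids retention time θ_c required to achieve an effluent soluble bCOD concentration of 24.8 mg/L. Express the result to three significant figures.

From 1/θ_c = Y·k·S/(K_s + S) − k_d: Y·k·S/(K_s+S) = 0.393 × 9.72 × 24.8 / (64.6 + 24.8) = 1.060 d⁻¹.
θ_c = 1/(μ − k_d) = 1/(1.060 − 0.0841) = 1/0.9756 = 1.025 d.

θ_c ≈ 1.03 d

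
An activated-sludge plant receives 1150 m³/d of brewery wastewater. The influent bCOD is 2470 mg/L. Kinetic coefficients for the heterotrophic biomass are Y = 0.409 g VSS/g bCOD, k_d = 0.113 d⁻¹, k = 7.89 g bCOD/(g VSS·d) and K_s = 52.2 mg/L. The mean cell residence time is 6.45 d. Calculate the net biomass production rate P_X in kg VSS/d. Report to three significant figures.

Effluent substrate depends only on kinetics and SRT: S = K_s(1 + k_d θ_c) / [θ_c(Yk − k_d) − 1] = 52.2 × (1 + 0.113 × 6.45) / [6.45 × (0.409 × 7.89 − 0.113) − 1] = 90.25 / 19.09 = 4.729 mg/L.
Observed yield with endogenous decay: Y_obs = Y / (1 + k_d·θ_c) = 0.409 / (1 + 0.113 × 6.45) = 0.409 / 1.729 = 0.2366 g VSS/g bCOD.
Substrate removed = Q·(S₀ − S) = 1150 m³/d × (2470 − 4.73) g/m³ = 2.84×10^6 g/d = 2835 kg/d.
So the net sludge growth is P_X = 0.2366 × 2835 = 670.7 kg VSS/d.

P_X ≈ 671 kg VSS/d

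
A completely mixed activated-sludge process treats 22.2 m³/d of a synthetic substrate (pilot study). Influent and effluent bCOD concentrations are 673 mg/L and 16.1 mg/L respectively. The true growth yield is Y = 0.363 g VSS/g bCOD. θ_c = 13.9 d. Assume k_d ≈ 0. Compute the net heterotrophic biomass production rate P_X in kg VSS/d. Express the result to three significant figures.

P_X ≈ 5.29 kg VSS/d

Since k_d ≈ 0, Y_obs = Y = 0.363 g VSS/g bCOD.
ΔS = 673 − 16.1 = 656.9 mg/L, so the substrate removal rate is 22.2 × 656.9/1000 = 14.58 kg bCOD/d.
Net biomass production P_X = Y_obs × Q·(S₀ − S) = 0.3630 × 14.58 = 5.294 kg VSS/d.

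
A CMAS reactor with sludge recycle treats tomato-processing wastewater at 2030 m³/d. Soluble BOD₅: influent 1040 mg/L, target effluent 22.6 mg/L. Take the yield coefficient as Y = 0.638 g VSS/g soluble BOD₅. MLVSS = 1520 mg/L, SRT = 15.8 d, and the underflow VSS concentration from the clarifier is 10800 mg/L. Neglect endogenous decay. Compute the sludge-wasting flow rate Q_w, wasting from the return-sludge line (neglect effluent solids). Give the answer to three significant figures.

V·X = Y·Q·ΔS·θ_c gives V = 0.638 × 2030 × (1040 − 22.6) × 15.8 / 1520 = 13697 m³.
Q_w = (V·X)/(θ_c X_r) = 13697 × 1520 / (15.8 × 10800) = 122.0 m³/d.

Q_w ≈ 122 m³/d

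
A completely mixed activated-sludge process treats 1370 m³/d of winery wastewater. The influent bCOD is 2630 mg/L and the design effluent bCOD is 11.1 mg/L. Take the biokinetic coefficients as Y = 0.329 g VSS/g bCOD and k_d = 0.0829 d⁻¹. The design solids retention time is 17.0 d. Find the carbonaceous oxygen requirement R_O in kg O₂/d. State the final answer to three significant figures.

The observed yield is Y_obs = Y/(1 + k_d·θ_c) = 0.329 / (1 + 0.0829 × 17.0) = 0.329 / 2.409 = 0.1366 g VSS per g bCOD removed.
Q·(S₀ − S) = 1370 × (2630 − 11.1) × 10⁻³ = 3588 kg/d removed.
Biomass synthesised: P_X = Y_obs × 3588 = 489.9 kg VSS/d.
R_O = Q·(S₀ − S) − 1.42·P_X = 3588 − 1.42 × 489.9 = 2892 kg O₂/d.

R_O ≈ 2890 kg O₂/d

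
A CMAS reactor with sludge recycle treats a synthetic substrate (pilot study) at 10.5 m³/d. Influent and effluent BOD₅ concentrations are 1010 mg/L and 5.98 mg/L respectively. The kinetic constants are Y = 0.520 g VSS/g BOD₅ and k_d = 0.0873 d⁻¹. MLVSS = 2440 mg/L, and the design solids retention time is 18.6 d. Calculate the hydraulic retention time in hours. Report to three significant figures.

τ ≈ 36.4 h

Rearranging the biomass balance for a CMAS with decay, V = Y·Q·ΔS·θ_c / [X·(1+k_d θ_c)] = 0.520 × 10.5 × (1010 − 5.98) × 18.6 / [2440 × (1 + 0.0873 × 18.6)] = 1.02×10^5 / 6402 = 15.93 m³.
Hydraulic retention time τ = V/Q = 15.93 / 10.5 = 1.517 d = 36.40 h.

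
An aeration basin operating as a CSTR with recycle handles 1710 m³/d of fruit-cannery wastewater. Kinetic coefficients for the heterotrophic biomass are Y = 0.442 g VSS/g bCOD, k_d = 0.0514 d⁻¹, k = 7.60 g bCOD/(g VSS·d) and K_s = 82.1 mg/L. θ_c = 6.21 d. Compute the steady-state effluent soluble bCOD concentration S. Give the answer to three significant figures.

S ≈ 5.54 mg/L

From the Monod/SRT balance for a CMAS, S = K_s·(1+k_d θ_c)/[θ_c·(Y k − k_d) − 1] = 82.1 × (1 + 0.0514 × 6.21) / [6.21 × (0.442 × 7.60 − 0.0514) − 1] = 108.3 / 19.54 = 5.542 mg/L.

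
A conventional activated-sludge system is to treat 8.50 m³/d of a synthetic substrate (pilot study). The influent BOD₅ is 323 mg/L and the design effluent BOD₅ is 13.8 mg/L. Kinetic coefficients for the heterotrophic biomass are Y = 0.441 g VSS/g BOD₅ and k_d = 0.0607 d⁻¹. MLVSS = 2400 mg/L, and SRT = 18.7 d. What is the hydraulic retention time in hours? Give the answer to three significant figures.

τ ≈ 11.9 h

Rearranging the biomass balance for a CMAS with decay, V = Y·Q·ΔS·θ_c / [X·(1+k_d θ_c)] = 0.441 × 8.50 × (323 − 13.8) × 18.7 / [2400 × (1 + 0.0607 × 18.7)] = 2.17×10^4 / 5124 = 4.230 m³.
Hydraulic retention time τ = V/Q = 4.230 / 8.50 = 0.4976 d = 11.94 h.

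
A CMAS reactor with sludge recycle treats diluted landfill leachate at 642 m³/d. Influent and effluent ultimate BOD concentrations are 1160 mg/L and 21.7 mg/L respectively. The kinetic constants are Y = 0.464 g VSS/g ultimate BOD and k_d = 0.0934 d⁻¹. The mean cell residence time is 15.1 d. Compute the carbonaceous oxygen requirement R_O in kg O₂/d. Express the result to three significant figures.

The observed yield is Y_obs = Y/(1 + k_d·θ_c) = 0.464 / (1 + 0.0934 × 15.1) = 0.464 / 2.410 = 0.1925 g VSS per g ultimate BOD removed.
Substrate removed = Q·(S₀ − S) = 642 m³/d × (1160 − 21.7) g/m³ = 7.31×10^5 g/d = 730.8 kg/d.
P_X = Y_obs·Q·(S₀ − S) = 0.1925 × 730.8 = 140.7 kg VSS/d.
Carbonaceous O₂ demand = substrate oxidised − cell-mass equivalent = 730.8 − 1.42 × 140.7 = 531.0 kg O₂/d.

R_O ≈ 531 kg O₂/d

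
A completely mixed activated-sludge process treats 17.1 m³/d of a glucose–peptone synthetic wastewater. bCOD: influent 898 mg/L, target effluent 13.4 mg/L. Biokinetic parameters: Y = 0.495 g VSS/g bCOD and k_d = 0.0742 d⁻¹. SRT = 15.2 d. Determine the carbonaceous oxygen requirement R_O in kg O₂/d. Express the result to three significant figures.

Y_obs = Y / (1 + k_d θ_c) = 0.495 / (1 + 0.0742 × 15.2) = 0.495 / 2.128 = 0.2326.
ΔS = 898 − 13.4 = 884.6 mg/L, so the substrate removal rate is 17.1 × 884.6/1000 = 15.13 kg bCOD/d.
Biomass synthesised: P_X = Y_obs × 15.13 = 3.519 kg VSS/d.
Carbonaceous O₂ demand = substrate oxidised − cell-mass equivalent = 15.13 − 1.42 × 3.519 = 10.13 kg O₂/d.

R_O ≈ 10.1 kg O₂/d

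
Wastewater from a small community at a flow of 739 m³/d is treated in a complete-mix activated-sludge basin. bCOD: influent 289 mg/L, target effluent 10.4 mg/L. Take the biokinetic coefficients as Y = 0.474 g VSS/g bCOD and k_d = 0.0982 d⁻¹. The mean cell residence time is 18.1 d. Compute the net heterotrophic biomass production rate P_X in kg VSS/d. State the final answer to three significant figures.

P_X ≈ 35.1 kg VSS/d

Correct the yield for decay: Y_obs = Y/(1 + k_d θ_c) = 0.474 / (1 + 0.0982 × 18.1) = 0.474 / 2.777 = 0.1707.
Q·(S₀ − S) = 739 × (289 − 10.4) × 10⁻³ = 205.9 kg/d removed.
Biomass produced: P_X = Y_obs·Q·ΔS = 0.1707 × 205.9 ≈ 35.14 kg VSS/d.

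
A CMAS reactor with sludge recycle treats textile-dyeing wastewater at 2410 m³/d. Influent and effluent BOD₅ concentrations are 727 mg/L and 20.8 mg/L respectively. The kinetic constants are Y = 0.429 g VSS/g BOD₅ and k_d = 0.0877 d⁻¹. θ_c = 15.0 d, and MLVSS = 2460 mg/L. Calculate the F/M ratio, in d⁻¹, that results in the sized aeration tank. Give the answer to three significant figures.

F/M ≈ 0.370 d⁻¹

Rearranging the biomass balance for a CMAS with decay, V = Y·Q·ΔS·θ_c / [X·(1+k_d θ_c)] = 0.429 × 2410 × (727 − 20.8) × 15.0 / [2460 × (1 + 0.0877 × 15.0)] = 1.1×10^7 / 5696 = 1923 m³.
F/M = Q·S₀ / (V·X) = 2410 × 727 / (1923 × 2460) = 0.3704 g BOD₅·(g VSS·d)⁻¹.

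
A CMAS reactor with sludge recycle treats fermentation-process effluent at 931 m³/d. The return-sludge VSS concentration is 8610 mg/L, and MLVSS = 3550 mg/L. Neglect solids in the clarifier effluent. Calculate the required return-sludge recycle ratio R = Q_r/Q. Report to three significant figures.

R ≈ 0.702

Solids balance on the clarifier gives (1+R)X = R·X_r, so R = X/(X_r − X) = 3550 / (8610 − 3550) = 0.7016.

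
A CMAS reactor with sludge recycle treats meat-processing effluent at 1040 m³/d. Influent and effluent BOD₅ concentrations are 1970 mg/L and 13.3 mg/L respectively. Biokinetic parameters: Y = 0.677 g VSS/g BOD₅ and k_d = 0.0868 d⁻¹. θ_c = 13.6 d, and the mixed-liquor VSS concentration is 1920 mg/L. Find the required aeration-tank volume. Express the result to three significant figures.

Steady-state biomass mass balance: V·X·(1 + k_d·θ_c) = Y·Q·(S₀ − S)·θ_c, so V = 0.677 × 1040 × (1970 − 13.3) × 13.6 / [1920 × (1 + 0.0868 × 13.6)] = 1.87×10^7 / 4187 = 4475 m³.

V ≈ 4480 m³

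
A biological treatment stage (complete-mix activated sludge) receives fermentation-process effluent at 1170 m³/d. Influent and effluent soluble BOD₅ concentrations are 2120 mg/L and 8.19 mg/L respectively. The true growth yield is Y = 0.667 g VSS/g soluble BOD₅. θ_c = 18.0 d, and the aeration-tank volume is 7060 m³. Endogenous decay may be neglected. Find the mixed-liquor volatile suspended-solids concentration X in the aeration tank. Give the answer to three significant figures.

X ≈ 4200 mg/L

From V·X = Y·Q·(S₀ − S)·θ_c (decay neglected): X = 0.667 × 1170 × (2120 − 8.19) × 18.0 / 7060 = 4202 mg/L.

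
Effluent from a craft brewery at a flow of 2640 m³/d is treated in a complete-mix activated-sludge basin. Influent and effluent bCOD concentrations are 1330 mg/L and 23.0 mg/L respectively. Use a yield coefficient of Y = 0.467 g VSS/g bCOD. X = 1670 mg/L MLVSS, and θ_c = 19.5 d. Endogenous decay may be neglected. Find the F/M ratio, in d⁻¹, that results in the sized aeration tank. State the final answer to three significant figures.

F/M ≈ 0.112 d⁻¹

Biomass mass balance (decay neglected): V·X = Y·Q·(S₀ − S)·θ_c, so V = 0.467 × 2640 × (1330 − 23.0) × 19.5 / 1670 = 18815 m³.
F/M = Q·S₀ / (V·X) = 2640 × 1330 / (18815 × 1670) = 0.1117 g bCOD·(g VSS·d)⁻¹.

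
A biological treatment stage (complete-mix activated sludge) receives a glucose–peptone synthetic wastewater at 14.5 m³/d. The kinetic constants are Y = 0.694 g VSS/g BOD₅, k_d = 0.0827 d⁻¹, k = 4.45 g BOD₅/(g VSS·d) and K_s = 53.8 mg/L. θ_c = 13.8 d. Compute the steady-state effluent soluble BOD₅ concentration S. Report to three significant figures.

S ≈ 2.85 mg/L

For a completely mixed reactor with recycle the Lawrence–McCarty relation gives S = K_s·(1 + k_d·θ_c) / [θ_c·(Y·k − k_d) − 1] = 53.8 × (1 + 0.0827 × 13.8) / [13.8 × (0.694 × 4.45 − 0.0827) − 1] = 115.2 / 40.48 = 2.846 mg/L.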